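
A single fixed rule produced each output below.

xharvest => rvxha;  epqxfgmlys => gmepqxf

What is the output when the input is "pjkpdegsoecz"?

The pattern: delete the last 3 characters, then move the last 2 characters to the front (rotate right by 2).
"pjkpdegsoecz" → "sopjkpdeg".

sopjkpdeg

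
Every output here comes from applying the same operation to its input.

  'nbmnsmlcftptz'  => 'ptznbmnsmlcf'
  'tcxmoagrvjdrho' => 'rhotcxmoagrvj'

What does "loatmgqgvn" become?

The pattern: move the last 3 characters to the front (rotate right by 3), then delete the last character.
Starting from "loatmgqgvn": after the first operation, "gvnloatmgq"; after the second, "gvnloatmg".
(Check on "tcxmoagrvjdrho": → "rhotcxmoagrvjd" → "rhotcxmoagrvj" ✓)

gvnloatmg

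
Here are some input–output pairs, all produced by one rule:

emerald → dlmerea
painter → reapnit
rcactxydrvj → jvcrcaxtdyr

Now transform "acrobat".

tacaorb

Rule — move the last 2 characters to the front (rotate right by 2), then swap each adjacent pair of characters (1↔2, 3↔4, ...).
Working it through for "acrobat": intermediate "atacrob", final "tacaorb".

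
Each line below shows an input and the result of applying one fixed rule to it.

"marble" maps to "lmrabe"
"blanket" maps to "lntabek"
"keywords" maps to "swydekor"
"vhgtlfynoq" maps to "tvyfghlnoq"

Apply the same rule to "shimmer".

The rule is to sort the characters into alphabetical order, then move the last 3 characters to the front (rotate right by 3).
For "shimmer", step one produces "ehimmrs"; step two turns that into "mrsehim".

mrsehim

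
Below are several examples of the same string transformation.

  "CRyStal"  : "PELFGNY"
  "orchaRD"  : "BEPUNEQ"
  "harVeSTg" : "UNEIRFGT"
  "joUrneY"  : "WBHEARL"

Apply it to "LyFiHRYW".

YLSVUELJ

In each case the input is transformed by: shift every letter 13 places forward in the alphabet (wrapping around) — i.e. ROT13, then convert every letter to uppercase.
Applying both steps to "LyFiHRYW": "YlSvUELJ", then "YLSVUELJ".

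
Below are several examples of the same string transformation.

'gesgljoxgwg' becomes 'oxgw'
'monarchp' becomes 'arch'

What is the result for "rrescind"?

scin

Rule — delete the last character, then keep only the last 4 characters.
Applying that to "rrescind" gives "scin".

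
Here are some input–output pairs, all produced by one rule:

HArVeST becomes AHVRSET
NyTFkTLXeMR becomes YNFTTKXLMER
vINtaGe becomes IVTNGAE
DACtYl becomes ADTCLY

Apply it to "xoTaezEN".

OXATZENE

The pattern: swap each adjacent pair of characters (1↔2, 3↔4, ...), then convert every letter to uppercase.
Working it through for "xoTaezEN": intermediate "oxaTzeNE", final "OXATZENE".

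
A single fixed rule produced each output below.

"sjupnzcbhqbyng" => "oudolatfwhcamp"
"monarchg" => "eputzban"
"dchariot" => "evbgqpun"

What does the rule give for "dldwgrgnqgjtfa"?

The pattern: swap the front and back halves of the string, then shift every letter 13 places forward in the alphabet (wrapping around) — i.e. ROT13.
For "dldwgrgnqgjtfa", step one produces "nqgjtfadldwgrg"; step two turns that into "adtwgsnqyqjtet".
(Check on "dchariot": → "riotdcha" → "evbgqpun" ✓)

adtwgsnqyqjtet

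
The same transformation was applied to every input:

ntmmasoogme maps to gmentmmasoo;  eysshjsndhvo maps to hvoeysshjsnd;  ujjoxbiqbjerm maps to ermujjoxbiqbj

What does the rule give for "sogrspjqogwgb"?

The rule is to move the last 3 characters to the front (rotate right by 3).
Doing the same to "sogrspjqogwgb": "wgbsogrspjqog".

wgbsogrspjqog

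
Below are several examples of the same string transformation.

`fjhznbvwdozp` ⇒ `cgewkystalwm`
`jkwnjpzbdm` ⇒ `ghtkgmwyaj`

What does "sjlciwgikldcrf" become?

What's happening: shift every letter 3 places backward in the alphabet (wrapping around).
For "sjlciwgikldcrf" the result is "pgizftdfhiazoc".

pgizftdfhiazoc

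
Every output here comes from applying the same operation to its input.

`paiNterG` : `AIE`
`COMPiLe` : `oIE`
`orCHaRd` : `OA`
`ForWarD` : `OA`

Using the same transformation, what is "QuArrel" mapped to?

What's happening: flip the case of every letter, then keep only the vowels.
Starting from "QuArrel": after the first operation, "qUaRREL"; after the second, "UaE".

UaE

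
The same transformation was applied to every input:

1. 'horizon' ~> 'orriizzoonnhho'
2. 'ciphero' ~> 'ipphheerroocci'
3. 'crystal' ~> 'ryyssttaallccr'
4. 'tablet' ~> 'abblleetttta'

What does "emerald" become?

Looking at the pairs, the operation is to double every character, then move the first 3 characters to the end (rotate left by 3).
For "emerald", step one produces "eemmeerraalldd"; step two turns that into "meerraallddeem".
(Check on "ciphero": → "cciipphheerroo" → "ipphheerroocci" ✓)

meerraallddeem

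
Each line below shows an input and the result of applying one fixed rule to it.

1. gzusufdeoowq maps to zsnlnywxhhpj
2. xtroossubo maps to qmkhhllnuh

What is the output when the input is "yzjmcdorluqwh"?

rscfvwhkenjpa

The pattern: shift every letter 7 places backward in the alphabet (wrapping around).
For "yzjmcdorluqwh" the result is "rscfvwhkenjpa".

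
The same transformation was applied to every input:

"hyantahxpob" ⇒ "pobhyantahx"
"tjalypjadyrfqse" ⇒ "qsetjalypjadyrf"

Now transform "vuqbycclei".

The rule is to move the last 3 characters to the front (rotate right by 3).
Applying that to "vuqbycclei" gives "leivuqbycc".

leivuqbycc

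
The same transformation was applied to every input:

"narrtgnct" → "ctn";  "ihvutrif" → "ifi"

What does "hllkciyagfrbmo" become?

Rule — move the last 2 characters to the front (rotate right by 2), then keep only the first 3 characters.
Starting from "hllkciyagfrbmo": after the first operation, "mohllkciyagfrb"; after the second, "moh".

moh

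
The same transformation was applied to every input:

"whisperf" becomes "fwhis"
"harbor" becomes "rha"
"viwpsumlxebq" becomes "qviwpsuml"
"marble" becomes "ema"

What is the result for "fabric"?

What's happening: move the last character to the front, then delete the last 3 characters.
Starting from "fabric": after the first operation, "cfabri"; after the second, "cfa".

cfa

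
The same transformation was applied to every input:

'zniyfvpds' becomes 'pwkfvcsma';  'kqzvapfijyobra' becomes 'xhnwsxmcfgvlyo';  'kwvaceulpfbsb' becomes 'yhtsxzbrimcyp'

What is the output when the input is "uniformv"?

Looking at the pairs, the operation is to shift every letter 3 places backward in the alphabet (wrapping around), then move the last character to the front.
Doing the same to "uniformv": "srkfcloj".

srkfcloj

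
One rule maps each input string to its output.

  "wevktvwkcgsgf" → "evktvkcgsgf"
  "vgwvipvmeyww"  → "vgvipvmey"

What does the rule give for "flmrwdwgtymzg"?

flmrdgtymzg

The rule is to remove every "w".
So "flmrwdwgtymzg" becomes "flmrdgtymzg".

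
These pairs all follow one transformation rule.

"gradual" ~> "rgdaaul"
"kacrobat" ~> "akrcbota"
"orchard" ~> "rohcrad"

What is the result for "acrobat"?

caorabt

The pattern: swap each adjacent pair of characters (1↔2, 3↔4, ...).
"acrobat" → "caorabt".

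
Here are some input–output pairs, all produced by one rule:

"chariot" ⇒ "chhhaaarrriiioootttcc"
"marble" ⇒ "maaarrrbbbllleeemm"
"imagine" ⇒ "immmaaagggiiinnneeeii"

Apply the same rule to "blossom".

What's happening: repeat every character 3 times, then move the first 2 characters to the end (rotate left by 2).
So "blossom" becomes "blllooossssssooommmbb".

blllooossssssooommmbb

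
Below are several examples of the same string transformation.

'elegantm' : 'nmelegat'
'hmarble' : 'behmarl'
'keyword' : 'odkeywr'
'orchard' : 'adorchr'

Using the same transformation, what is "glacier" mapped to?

Looking at the pairs, the operation is to move the last 2 characters to the front (rotate right by 2), then swap the first and last characters.
Starting from "glacier": after the first operation, "erglaci"; after the second, "irglace".

irglace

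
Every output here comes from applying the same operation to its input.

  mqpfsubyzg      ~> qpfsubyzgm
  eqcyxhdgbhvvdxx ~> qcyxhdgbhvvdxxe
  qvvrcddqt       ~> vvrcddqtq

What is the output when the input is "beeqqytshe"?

What's happening: move the first character to the end.
For "beeqqytshe" the result is "eeqqytsheb".

eeqqytsheb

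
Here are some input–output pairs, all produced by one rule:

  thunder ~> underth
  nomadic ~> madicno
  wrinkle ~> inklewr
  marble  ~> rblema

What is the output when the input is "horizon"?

The transformation: move the first 2 characters to the end (rotate left by 2).
"horizon" → "rizonho".

rizonho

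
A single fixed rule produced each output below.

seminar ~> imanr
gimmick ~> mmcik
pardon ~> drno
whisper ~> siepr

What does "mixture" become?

txrue

What's happening: swap each adjacent pair of characters (1↔2, 3↔4, ...), then delete the first 2 characters.
So "mixture" becomes "txrue".
(Check on "seminar": → "esimanr" → "imanr" ✓)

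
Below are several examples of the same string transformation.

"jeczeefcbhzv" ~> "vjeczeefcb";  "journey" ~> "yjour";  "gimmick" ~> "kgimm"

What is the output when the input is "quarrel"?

lquar

The rule is to move the last 3 characters to the front (rotate right by 3), then delete the first 2 characters.
For "quarrel", step one produces "relquar"; step two turns that into "lquar".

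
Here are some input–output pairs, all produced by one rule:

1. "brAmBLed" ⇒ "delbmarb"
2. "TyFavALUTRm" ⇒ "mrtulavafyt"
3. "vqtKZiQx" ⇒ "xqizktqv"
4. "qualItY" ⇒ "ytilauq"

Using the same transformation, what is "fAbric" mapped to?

Looking at the pairs, the operation is to reverse the string, then convert every letter to lowercase.
Applying both steps to "fAbric": "cirbAf", then "cirbaf".

cirbaf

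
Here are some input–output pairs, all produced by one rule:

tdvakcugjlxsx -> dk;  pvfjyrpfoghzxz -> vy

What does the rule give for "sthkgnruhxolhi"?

tg

The pattern: keep one character in every 3, starting at position 2 (positions 2nd, 5th, 8th, ...), then keep only the first 2 characters.
Starting from "sthkgnruhxolhi": after the first operation, "tguoi"; after the second, "tg".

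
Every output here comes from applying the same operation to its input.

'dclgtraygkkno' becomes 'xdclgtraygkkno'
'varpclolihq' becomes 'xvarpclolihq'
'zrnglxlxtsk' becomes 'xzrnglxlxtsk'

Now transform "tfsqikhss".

xtfsqikhss

In each case the input is transformed by: prepend "x".
"tfsqikhss" → "xtfsqikhss".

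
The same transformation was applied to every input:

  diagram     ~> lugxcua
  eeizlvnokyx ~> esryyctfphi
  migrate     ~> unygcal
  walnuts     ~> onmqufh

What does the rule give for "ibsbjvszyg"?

tsacvmvdpm

Looking at the pairs, the operation is to move the last 3 characters to the front (rotate right by 3), then shift every letter 6 places backward in the alphabet (wrapping around).
Starting from "ibsbjvszyg": after the first operation, "zygibsbjvs"; after the second, "tsacvmvdpm".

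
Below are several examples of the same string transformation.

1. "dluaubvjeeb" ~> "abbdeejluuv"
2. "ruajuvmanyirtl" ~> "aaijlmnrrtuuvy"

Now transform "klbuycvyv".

Looking at the pairs, the operation is to sort the characters into alphabetical order.
Applying that to "klbuycvyv" gives "bckluvvyy".

bckluvvyy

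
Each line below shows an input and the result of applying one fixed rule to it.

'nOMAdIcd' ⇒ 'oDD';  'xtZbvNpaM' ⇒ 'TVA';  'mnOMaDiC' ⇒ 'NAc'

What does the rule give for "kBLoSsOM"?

bsm

The transformation: flip the case of every letter, then keep one character in every 3, starting at position 2 (positions 2nd, 5th, 8th, ...).
For "kBLoSsOM", step one produces "KblOsSom"; step two turns that into "bsm".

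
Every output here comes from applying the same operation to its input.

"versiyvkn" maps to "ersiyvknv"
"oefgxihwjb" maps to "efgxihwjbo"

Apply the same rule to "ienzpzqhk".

What's happening: move the first character to the end.
Doing the same to "ienzpzqhk": "enzpzqhki".

enzpzqhki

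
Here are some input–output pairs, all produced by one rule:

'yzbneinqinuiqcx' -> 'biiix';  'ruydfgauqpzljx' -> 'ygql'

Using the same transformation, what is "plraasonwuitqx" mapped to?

The pattern: keep one character in every 3, starting at position 3 (positions 3rd, 6th, 9th, ...).
"plraasonwuitqx" → "rswt".

rswt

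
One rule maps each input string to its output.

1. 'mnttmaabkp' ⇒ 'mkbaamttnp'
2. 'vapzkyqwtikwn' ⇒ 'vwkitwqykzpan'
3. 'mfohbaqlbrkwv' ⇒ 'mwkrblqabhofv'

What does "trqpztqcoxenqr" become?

tqnexocqtzpqrr

What's happening: swap the first and last characters, then reverse the string.
Working it through for "trqpztqcoxenqr": intermediate "rrqpztqcoxenqt", final "tqnexocqtzpqrr".
(Check on "vapzkyqwtikwn": → "napzkyqwtikwv" → "vwkitwqykzpan" ✓)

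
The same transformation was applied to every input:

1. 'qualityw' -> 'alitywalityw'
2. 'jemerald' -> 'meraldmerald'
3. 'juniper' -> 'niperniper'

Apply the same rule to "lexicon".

xiconxicon

In each case the input is transformed by: delete the first 2 characters, then write the whole string twice.
For "lexicon", step one produces "xicon"; step two turns that into "xiconxicon".
(Check on "qualityw": → "alityw" → "alitywalityw" ✓)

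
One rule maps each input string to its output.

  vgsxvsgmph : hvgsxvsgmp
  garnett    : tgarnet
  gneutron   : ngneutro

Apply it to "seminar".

rsemina

Rule — move the last character to the front.
Applying that to "seminar" gives "rsemina".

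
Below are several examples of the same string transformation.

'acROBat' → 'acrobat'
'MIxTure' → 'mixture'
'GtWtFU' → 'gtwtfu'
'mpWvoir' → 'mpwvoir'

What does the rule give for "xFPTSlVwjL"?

Rule — convert every letter to lowercase.
Doing the same to "xFPTSlVwjL": "xfptslvwjl".

xfptslvwjl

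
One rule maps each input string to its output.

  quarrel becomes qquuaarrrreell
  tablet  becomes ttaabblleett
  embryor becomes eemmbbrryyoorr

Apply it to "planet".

ppllaanneett

The pattern: double every character.
On "planet" that produces "ppllaanneett".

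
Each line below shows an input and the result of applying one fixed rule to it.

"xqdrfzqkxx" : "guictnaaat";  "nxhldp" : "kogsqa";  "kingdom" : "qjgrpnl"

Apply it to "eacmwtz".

Rule — shift every letter 3 places forward in the alphabet (wrapping around), then move the first 2 characters to the end (rotate left by 2).
For "eacmwtz" the result is "fpzwchd".

fpzwchd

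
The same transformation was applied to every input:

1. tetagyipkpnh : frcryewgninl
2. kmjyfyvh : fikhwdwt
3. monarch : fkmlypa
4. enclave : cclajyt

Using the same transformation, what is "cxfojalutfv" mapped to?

tavdmhyjsrd

The rule is to shift every letter 2 places backward in the alphabet (wrapping around), then move the last character to the front.
For "cxfojalutfv", step one produces "avdmhyjsrdt"; step two turns that into "tavdmhyjsrd".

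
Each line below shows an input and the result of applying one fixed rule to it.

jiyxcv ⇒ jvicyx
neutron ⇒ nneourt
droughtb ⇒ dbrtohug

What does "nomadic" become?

In each case the input is transformed by: take characters alternately from the front and the back (1st, last, 2nd, 2nd-last, ...).
For "nomadic" the result is "ncoimda".

ncoimda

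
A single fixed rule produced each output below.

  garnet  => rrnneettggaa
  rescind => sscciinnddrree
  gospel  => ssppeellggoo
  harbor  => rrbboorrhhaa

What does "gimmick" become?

mmmmiicckkggii

The pattern: move the first 2 characters to the end (rotate left by 2), then double every character.
Working it through for "gimmick": intermediate "mmickgi", final "mmmmiicckkggii".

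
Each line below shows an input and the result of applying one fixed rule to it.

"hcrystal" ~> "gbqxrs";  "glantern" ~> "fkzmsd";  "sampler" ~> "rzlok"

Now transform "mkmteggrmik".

ljlsdffql

What's happening: shift every letter 1 place backward in the alphabet (wrapping around), then delete the last 2 characters.
So "mkmteggrmik" becomes "ljlsdffql".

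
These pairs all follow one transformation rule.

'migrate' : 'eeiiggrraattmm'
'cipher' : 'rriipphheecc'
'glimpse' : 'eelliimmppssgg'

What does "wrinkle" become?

eerriinnkkllww

The pattern: swap the first and last characters, then double every character.
On "wrinkle" that produces "eerriinnkkllww".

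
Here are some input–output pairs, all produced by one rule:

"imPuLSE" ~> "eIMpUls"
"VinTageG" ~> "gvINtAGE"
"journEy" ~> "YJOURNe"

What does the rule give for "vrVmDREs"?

SVRvMdre

The transformation: flip the case of every letter, then move the last character to the front.
So "vrVmDREs" becomes "SVRvMdre".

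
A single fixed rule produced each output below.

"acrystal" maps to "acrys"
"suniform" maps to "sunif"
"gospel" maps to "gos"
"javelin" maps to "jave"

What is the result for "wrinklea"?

In each case the input is transformed by: delete the last 3 characters.
For "wrinklea" the result is "wrink".

wrink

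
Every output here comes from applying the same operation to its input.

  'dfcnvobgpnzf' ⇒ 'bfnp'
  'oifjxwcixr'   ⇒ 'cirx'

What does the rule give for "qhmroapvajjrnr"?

The transformation: sort the characters into alphabetical order, then keep one character in every 3, starting at position 1 (positions 1st, 4th, 7th, ...).
Doing the same to "qhmroapvajjrnr": "ajnqr".

ajnqr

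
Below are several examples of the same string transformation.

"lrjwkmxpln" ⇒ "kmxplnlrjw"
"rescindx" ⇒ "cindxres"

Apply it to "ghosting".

stinggho

Each output is the input with this applied: swap the front and back halves of the string, then move the last character to the front.
Starting from "ghosting": after the first operation, "tingghos"; after the second, "stinggho".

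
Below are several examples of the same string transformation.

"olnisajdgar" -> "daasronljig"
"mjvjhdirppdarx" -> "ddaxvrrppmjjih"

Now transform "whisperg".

hgewsrpi

In each case the input is transformed by: sort the characters into reverse alphabetical order, then move the last 3 characters to the front (rotate right by 3).
On "whisperg": the first step gives "wsrpihge", and the second then gives "hgewsrpi".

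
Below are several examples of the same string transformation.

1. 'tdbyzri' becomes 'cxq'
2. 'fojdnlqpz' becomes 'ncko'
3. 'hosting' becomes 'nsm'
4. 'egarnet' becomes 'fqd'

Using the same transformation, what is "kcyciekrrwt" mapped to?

Each output is the input with this applied: keep every other character starting from the second (positions 2nd, 4th, 6th, ...), then shift every letter 1 place backward in the alphabet (wrapping around).
On "kcyciekrrwt": the first step gives "ccerw", and the second then gives "bbdqv".

bbdqv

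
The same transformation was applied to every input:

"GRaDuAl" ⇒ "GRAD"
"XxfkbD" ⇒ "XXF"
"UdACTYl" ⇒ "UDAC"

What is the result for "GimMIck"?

GIMM

The pattern: delete the last 3 characters, then convert every letter to uppercase.
Working it through for "GimMIck": intermediate "GimM", final "GIMM".
(Check on "XxfkbD": → "Xxf" → "XXF" ✓)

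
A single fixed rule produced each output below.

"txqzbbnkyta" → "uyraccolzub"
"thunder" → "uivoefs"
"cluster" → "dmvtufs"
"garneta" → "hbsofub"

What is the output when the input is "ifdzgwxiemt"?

jgeahxyjfnu

What's happening: shift every letter 1 place forward in the alphabet (wrapping around).
Doing the same to "ifdzgwxiemt": "jgeahxyjfnu".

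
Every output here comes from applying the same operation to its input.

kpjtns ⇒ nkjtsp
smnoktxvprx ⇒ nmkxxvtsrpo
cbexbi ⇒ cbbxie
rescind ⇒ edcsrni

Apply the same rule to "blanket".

ebatnlk

The pattern: sort the characters into reverse alphabetical order, then move the last 3 characters to the front (rotate right by 3).
"blanket" → "tnlkeba" → "ebatnlk".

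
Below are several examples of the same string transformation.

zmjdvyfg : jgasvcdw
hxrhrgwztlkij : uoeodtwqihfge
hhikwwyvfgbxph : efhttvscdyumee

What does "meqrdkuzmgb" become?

bnoahrwjdyj

What's happening: move the first character to the end, then shift every letter 3 places backward in the alphabet (wrapping around).
For "meqrdkuzmgb", step one produces "eqrdkuzmgbm"; step two turns that into "bnoahrwjdyj".
(Check on "hxrhrgwztlkij": → "xrhrgwztlkijh" → "uoeodtwqihfge" ✓)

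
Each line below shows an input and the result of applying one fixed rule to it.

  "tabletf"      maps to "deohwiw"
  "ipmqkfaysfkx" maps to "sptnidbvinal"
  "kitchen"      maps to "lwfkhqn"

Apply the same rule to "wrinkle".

The rule is to move the first character to the end, then shift every letter 3 places forward in the alphabet (wrapping around).
Starting from "wrinkle": after the first operation, "rinklew"; after the second, "ulqnohz".

ulqnohz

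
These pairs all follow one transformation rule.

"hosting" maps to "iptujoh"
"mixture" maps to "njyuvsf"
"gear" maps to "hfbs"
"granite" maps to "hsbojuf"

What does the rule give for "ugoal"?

vhpbm

What's happening: shift every letter 1 place forward in the alphabet (wrapping around).
"ugoal" → "vhpbm".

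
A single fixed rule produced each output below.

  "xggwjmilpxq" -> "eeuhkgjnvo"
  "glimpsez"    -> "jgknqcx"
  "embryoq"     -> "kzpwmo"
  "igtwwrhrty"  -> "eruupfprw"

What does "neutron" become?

csrpml

The transformation: shift every letter 2 places backward in the alphabet (wrapping around), then delete the first character.
So "neutron" becomes "csrpml".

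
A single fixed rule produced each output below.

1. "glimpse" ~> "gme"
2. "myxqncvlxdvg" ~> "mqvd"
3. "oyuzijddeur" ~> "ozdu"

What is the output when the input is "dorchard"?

dcr

The rule is to keep one character in every 3, starting at position 1 (positions 1st, 4th, 7th, ...).
"dorchard" → "dcr".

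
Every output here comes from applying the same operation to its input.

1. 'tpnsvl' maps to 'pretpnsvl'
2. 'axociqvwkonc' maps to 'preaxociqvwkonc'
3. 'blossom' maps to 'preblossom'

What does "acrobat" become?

Each output is the input with this applied: prepend "pre".
For "acrobat" the result is "preacrobat".

preacrobat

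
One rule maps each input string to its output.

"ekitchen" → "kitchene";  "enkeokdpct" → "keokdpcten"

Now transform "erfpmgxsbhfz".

pmgxsbhfzerf

Rule — move the last 3 characters to the front (rotate right by 3), then swap the front and back halves of the string.
Applying both steps to "erfpmgxsbhfz": "hfzerfpmgxsb", then "pmgxsbhfzerf".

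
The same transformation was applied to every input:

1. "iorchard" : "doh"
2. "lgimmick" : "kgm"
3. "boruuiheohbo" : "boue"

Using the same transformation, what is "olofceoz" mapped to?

zlc

Each output is the input with this applied: keep one character in every 3, starting at position 2 (positions 2nd, 5th, 8th, ...), then move the last character to the front.
For "olofceoz", step one produces "lcz"; step two turns that into "zlc".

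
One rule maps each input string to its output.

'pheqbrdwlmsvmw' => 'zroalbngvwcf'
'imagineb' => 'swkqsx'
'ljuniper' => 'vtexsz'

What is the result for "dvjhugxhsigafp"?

The rule is to shift every letter 10 places forward in the alphabet (wrapping around), then delete the last 2 characters.
On "dvjhugxhsigafp": the first step gives "nftreqhrcsqkpz", and the second then gives "nftreqhrcsqk".

nftreqhrcsqk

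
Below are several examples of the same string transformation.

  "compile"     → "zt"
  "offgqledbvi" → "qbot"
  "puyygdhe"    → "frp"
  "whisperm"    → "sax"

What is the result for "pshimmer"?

dxc

The transformation: shift every letter 11 places forward in the alphabet (wrapping around), then keep one character in every 3, starting at position 2 (positions 2nd, 5th, 8th, ...).
Working it through for "pshimmer": intermediate "adstxxpc", final "dxc".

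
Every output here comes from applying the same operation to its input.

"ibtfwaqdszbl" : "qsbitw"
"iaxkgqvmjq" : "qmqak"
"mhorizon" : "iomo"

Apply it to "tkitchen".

ceti

Looking at the pairs, the operation is to swap the front and back halves of the string, then keep every other character starting from the first (positions 1st, 3rd, 5th, ...).
For "tkitchen", step one produces "chentkit"; step two turns that into "ceti".
(Check on "iaxkgqvmjq": → "qvmjqiaxkg" → "qmqak" ✓)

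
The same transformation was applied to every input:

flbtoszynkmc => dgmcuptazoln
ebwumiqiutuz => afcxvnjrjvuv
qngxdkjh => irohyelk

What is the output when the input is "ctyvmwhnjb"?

cduzwnxiok

The pattern: shift every letter 1 place forward in the alphabet (wrapping around), then move the last character to the front.
For "ctyvmwhnjb" the result is "cduzwnxiok".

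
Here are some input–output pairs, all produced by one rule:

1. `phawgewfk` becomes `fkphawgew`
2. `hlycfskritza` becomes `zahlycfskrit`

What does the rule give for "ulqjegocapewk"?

wkulqjegocape

Rule — move the last 2 characters to the front (rotate right by 2).
Doing the same to "ulqjegocapewk": "wkulqjegocape".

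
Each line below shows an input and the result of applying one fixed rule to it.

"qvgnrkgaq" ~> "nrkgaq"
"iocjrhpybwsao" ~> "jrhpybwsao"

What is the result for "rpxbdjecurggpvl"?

bdjecurggpvl

What's happening: delete the first 3 characters.
For "rpxbdjecurggpvl" the result is "bdjecurggpvl".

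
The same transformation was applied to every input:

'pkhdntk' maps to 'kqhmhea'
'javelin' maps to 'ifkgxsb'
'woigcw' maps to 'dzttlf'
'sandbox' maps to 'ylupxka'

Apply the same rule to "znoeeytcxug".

urdwklbbvqz

Each output is the input with this applied: shift every letter 3 places backward in the alphabet (wrapping around), then move the last 3 characters to the front (rotate right by 3).
Applying that to "znoeeytcxug" gives "urdwklbbvqz".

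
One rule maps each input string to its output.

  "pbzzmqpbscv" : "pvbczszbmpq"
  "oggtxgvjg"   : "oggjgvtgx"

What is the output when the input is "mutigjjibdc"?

In each case the input is transformed by: take characters alternately from the front and the back (1st, last, 2nd, 2nd-last, ...).
So "mutigjjibdc" becomes "mcudtbiigjj".

mcudtbiigjj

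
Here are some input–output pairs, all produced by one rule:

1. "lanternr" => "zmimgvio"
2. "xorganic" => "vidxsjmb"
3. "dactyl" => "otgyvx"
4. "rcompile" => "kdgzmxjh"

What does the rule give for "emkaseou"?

The rule is to shift every letter 5 places backward in the alphabet (wrapping around), then swap the front and back halves of the string.
Starting from "emkaseou": after the first operation, "zhfvnzjp"; after the second, "nzjpzhfv".

nzjpzhfv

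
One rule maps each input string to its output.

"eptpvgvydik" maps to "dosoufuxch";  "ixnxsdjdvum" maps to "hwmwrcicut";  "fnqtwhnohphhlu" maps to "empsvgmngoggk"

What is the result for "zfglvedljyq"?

yefkudckix

Looking at the pairs, the operation is to shift every letter 1 place backward in the alphabet (wrapping around), then delete the last character.
For "zfglvedljyq", step one produces "yefkudckixp"; step two turns that into "yefkudckix".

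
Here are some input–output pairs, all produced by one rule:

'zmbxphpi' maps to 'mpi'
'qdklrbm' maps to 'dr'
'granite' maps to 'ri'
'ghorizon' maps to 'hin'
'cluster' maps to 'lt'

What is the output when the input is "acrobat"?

Looking at the pairs, the operation is to keep one character in every 3, starting at position 2 (positions 2nd, 5th, 8th, ...).
"acrobat" → "cb".

cb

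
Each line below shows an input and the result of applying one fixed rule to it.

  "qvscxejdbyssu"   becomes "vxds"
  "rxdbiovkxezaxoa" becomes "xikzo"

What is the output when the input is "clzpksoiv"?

lki

What's happening: keep one character in every 3, starting at position 2 (positions 2nd, 5th, 8th, ...).
So "clzpksoiv" becomes "lki".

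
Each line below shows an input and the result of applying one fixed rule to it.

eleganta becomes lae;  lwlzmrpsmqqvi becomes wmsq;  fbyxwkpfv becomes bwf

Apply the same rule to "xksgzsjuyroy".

The transformation: swap the first and last characters, then keep one character in every 3, starting at position 2 (positions 2nd, 5th, 8th, ...).
So "xksgzsjuyroy" becomes "kzuo".
(Check on "eleganta": → "alegante" → "lae" ✓)

kzuo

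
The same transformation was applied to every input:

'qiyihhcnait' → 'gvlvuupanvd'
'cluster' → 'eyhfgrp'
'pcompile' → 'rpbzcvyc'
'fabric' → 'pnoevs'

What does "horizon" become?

What's happening: swap the first and last characters, then shift every letter 13 places forward in the alphabet (wrapping around) — i.e. ROT13.
Working it through for "horizon": intermediate "norizoh", final "abevmbu".

abevmbu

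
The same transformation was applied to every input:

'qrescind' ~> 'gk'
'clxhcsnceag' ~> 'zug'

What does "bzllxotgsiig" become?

What's happening: shift every letter 2 places forward in the alphabet (wrapping around), then keep one character in every 3, starting at position 3 (positions 3rd, 6th, 9th, ...).
So "bzllxotgsiig" becomes "nqui".
(Check on "clxhcsnceag": → "enzjeupegci" → "zug" ✓)

nqui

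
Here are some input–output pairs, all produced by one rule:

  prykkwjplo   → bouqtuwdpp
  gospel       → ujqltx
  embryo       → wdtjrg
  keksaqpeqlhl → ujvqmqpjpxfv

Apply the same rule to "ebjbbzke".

gepjjgog

The rule is to swap the front and back halves of the string, then shift every letter 5 places forward in the alphabet (wrapping around).
"ebjbbzke" → "bzkeebjb" → "gepjjgog".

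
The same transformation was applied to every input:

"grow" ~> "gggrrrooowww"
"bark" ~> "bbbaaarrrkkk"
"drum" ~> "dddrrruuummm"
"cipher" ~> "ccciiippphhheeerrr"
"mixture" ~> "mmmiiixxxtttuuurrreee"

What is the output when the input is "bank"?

bbbaaannnkkk

The transformation: repeat every character 3 times.
For "bank" the result is "bbbaaannnkkk".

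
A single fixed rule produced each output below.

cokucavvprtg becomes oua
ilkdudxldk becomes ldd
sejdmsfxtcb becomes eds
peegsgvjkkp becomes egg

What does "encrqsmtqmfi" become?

Rule — keep every other character starting from the second (positions 2nd, 4th, 6th, ...), then keep only the first 3 characters.
Working it through for "encrqsmtqmfi": intermediate "nrstmi", final "nrs".
(Check on "ilkdudxldk": → "lddlk" → "ldd" ✓)

nrs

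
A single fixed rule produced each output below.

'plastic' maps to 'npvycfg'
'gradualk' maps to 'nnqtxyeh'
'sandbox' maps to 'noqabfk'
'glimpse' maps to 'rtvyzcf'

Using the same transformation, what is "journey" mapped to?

rwabehl

The transformation: sort the characters into alphabetical order, then shift every letter 13 places forward in the alphabet (wrapping around) — i.e. ROT13.
"journey" → "ejnoruy" → "rwabehl".
(Check on "gradualk": → "aadgklru" → "nnqtxyeh" ✓)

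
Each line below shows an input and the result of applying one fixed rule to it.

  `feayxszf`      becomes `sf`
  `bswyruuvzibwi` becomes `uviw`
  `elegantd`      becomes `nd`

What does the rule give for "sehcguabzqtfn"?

The pattern: keep every other character starting from the second (positions 2nd, 4th, 6th, ...), then delete the first 2 characters.
Starting from "sehcguabzqtfn": after the first operation, "ecubqf"; after the second, "ubqf".

ubqf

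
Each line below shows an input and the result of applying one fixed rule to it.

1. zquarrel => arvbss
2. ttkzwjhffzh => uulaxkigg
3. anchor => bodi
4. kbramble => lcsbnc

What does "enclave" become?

fodmb

The transformation: shift every letter 1 place forward in the alphabet (wrapping around), then delete the last 2 characters.
"enclave" → "fodmbwf" → "fodmb".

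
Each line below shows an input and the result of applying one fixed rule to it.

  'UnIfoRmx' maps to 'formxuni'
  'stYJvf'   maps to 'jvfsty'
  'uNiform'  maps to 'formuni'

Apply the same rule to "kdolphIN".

What's happening: move the first 3 characters to the end (rotate left by 3), then convert every letter to lowercase.
Applying both steps to "kdolphIN": "lphINkdo", then "lphinkdo".

lphinkdo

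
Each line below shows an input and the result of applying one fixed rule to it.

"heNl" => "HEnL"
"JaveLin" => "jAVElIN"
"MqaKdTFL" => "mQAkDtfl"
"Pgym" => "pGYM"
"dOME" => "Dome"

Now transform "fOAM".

The rule is to flip the case of every letter.
Doing the same to "fOAM": "Foam".

Foam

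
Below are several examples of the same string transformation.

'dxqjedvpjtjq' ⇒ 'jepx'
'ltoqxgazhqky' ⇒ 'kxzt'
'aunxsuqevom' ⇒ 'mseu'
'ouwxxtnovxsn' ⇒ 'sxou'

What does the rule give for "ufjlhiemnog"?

ghmf

What's happening: keep one character in every 3, starting at position 2 (positions 2nd, 5th, 8th, ...), then swap the first and last characters.
For "ufjlhiemnog" the result is "ghmf".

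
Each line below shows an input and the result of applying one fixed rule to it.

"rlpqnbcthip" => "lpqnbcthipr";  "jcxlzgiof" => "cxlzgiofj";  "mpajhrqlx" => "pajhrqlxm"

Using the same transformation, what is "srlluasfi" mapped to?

rlluasfis

The transformation: move the first character to the end.
"srlluasfi" → "rlluasfis".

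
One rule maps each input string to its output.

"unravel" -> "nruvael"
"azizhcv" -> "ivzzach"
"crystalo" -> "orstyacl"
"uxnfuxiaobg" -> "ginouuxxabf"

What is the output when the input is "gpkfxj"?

kpxfgj

Rule — sort the characters into alphabetical order, then move the first 3 characters to the end (rotate left by 3).
Applying both steps to "gpkfxj": "fgjkpx", then "kpxfgj".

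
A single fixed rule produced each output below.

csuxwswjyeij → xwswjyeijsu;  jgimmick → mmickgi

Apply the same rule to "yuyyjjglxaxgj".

Each output is the input with this applied: delete the first character, then move the first 2 characters to the end (rotate left by 2).
"yuyyjjglxaxgj" → "uyyjjglxaxgj" → "yjjglxaxgjuy".
(Check on "csuxwswjyeij": → "suxwswjyeij" → "xwswjyeijsu" ✓)

yjjglxaxgjuy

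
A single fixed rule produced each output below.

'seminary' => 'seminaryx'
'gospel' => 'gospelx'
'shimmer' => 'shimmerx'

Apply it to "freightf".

The pattern: append "x".
Applying that to "freightf" gives "freightfx".

freightfx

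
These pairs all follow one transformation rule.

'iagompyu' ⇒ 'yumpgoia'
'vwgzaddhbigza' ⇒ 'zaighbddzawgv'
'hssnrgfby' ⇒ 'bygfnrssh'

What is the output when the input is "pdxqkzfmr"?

mrzfqkdxp

Looking at the pairs, the operation is to reverse the string, then swap each adjacent pair of characters (1↔2, 3↔4, ...).
For "pdxqkzfmr", step one produces "rmfzkqxdp"; step two turns that into "mrzfqkdxp".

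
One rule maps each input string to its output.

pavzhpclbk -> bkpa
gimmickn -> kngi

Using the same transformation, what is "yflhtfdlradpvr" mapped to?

vryf

Looking at the pairs, the operation is to move the first 2 characters to the end (rotate left by 2), then keep only the last 4 characters.
"yflhtfdlradpvr" → "vryf".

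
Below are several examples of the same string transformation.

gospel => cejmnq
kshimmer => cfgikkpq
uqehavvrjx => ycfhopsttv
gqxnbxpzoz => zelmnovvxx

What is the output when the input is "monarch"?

yafklmp

What's happening: sort the characters into alphabetical order, then shift every letter 2 places backward in the alphabet (wrapping around).
On "monarch": the first step gives "achmnor", and the second then gives "yafklmp".
(Check on "kshimmer": → "ehikmmrs" → "cfgikkpq" ✓)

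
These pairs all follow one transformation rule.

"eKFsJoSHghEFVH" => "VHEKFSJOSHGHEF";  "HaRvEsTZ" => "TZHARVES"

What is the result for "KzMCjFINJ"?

NJKZMCJFI

In each case the input is transformed by: move the last 2 characters to the front (rotate right by 2), then convert every letter to uppercase.
So "KzMCjFINJ" becomes "NJKZMCJFI".
(Check on "HaRvEsTZ": → "TZHaRvEs" → "TZHARVES" ✓)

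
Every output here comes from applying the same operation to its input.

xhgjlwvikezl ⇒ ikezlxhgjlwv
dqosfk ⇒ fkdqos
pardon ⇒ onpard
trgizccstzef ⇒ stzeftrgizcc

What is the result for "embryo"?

Each output is the input with this applied: swap the front and back halves of the string, then move the first character to the end.
On "embryo" that produces "yoembr".

yoembr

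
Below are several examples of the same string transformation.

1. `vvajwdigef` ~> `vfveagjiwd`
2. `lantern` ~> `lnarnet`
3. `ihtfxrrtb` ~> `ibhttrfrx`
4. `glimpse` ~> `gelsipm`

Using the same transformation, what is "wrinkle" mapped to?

werlikn

The transformation: take characters alternately from the front and the back (1st, last, 2nd, 2nd-last, ...).
Applying that to "wrinkle" gives "werlikn".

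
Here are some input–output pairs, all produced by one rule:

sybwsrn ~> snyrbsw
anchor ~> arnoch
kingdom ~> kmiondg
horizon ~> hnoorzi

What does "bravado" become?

bordaav

Looking at the pairs, the operation is to take characters alternately from the front and the back (1st, last, 2nd, 2nd-last, ...).
Doing the same to "bravado": "bordaav".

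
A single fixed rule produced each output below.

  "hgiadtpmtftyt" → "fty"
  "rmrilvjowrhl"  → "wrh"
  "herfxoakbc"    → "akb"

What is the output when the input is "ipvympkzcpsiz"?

The rule is to move the last character to the front, then keep only the last 3 characters.
Applying both steps to "ipvympkzcpsiz": "zipvympkzcpsi", then "psi".
(Check on "herfxoakbc": → "cherfxoakb" → "akb" ✓)

psi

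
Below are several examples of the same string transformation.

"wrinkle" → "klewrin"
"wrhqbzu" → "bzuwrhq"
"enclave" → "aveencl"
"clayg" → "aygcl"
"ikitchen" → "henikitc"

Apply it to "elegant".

anteleg

Each output is the input with this applied: move the last 3 characters to the front (rotate right by 3).
For "elegant" the result is "anteleg".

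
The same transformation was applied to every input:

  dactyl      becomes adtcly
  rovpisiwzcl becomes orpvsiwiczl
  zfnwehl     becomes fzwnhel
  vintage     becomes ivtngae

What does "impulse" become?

miupsle

The pattern: swap each adjacent pair of characters (1↔2, 3↔4, ...).
Doing the same to "impulse": "miupsle".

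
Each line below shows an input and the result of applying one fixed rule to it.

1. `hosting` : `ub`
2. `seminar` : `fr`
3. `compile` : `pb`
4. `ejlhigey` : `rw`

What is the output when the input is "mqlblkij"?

zd

Looking at the pairs, the operation is to shift every letter 13 places forward in the alphabet (wrapping around) — i.e. ROT13, then keep only the first 2 characters.
On "mqlblkij": the first step gives "zdyoyxvw", and the second then gives "zd".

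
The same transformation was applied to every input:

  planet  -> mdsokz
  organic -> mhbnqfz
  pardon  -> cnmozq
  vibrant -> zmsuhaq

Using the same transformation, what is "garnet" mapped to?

mdsfzq

The pattern: shift every letter 1 place backward in the alphabet (wrapping around), then move the last 3 characters to the front (rotate right by 3).
Starting from "garnet": after the first operation, "fzqmds"; after the second, "mdsfzq".
(Check on "organic": → "nqfzmhb" → "mhbnqfz" ✓)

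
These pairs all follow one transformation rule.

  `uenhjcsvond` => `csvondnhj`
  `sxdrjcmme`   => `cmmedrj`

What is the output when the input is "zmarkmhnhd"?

mhnhdark

Each output is the input with this applied: delete the first 2 characters, then move the first 3 characters to the end (rotate left by 3).
On "zmarkmhnhd": the first step gives "arkmhnhd", and the second then gives "mhnhdark".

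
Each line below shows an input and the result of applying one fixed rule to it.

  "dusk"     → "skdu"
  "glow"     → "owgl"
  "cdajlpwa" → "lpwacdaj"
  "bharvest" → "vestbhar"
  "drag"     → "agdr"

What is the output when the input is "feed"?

Looking at the pairs, the operation is to swap the front and back halves of the string.
Doing the same to "feed": "edfe".

edfe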